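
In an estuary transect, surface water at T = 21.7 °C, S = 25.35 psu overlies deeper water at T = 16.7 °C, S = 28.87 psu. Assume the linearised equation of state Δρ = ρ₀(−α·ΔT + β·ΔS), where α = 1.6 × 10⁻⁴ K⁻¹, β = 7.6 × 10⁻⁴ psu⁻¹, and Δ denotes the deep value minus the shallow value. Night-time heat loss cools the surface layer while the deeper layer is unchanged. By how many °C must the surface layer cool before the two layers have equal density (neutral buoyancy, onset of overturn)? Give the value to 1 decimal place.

21.7 °C

Neutral buoyancy requires Δρ = 0, i.e. −α(T_deep − T_surf′) + β(S_deep − S_surf) = 0.
T_surf′ = T_deep − (β/α)·ΔS = 16.7 − (7.6 × 10⁻⁴/1.6 × 10⁻⁴)·(+3.52) = -0.020 °C.
Cooling required: 21.7 − (-0.020) = 21.720 °C.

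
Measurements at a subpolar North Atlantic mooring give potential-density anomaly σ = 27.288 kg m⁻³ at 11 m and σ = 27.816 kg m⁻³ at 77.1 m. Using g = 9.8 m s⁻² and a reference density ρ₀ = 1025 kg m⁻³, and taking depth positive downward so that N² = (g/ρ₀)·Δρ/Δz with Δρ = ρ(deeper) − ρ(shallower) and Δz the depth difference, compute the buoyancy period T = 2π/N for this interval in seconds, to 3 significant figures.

Δρ = 1027.816 − 1027.288 = 0.528 kg m⁻³ over Δz = 77.1 − 11 = 66.1 m.
N² = (9.8/1025) × (0.528/66.1) = 7.6372 × 10⁻⁵ s⁻².
N = √(7.6372 × 10⁻⁵) = 8.7391 × 10⁻³ rad s⁻¹, so T = 2π/N = 718.97 s ≈ 719 s.

719 s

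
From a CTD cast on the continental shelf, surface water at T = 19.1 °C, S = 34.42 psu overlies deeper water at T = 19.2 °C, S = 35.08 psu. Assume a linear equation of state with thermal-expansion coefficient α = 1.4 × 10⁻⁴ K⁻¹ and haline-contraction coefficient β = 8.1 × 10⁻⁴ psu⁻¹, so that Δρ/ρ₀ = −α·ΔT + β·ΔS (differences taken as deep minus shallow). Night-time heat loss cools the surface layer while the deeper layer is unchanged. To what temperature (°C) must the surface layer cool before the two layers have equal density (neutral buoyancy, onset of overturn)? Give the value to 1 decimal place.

15.4 °C

Neutral buoyancy requires Δρ = 0, i.e. −α(T_deep − T_surf′) + β(S_deep − S_surf) = 0.
T_surf′ = T_deep − (β/α)·ΔS = 19.2 − (8.1 × 10⁻⁴/1.4 × 10⁻⁴)·(+0.66) = 15.381 °C.
Cooling required: 19.1 − (15.381) = 3.719 °C.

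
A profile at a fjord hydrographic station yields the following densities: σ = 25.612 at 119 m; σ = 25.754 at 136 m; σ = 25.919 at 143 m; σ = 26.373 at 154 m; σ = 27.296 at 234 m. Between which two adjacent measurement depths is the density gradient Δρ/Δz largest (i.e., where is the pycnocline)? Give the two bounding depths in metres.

Compute the density gradient over each adjacent pair:
  119–136 m: Δρ/Δz = 0.142/17 = 8.4 × 10⁻³ kg m⁻⁴
  136–143 m: Δρ/Δz = 0.165/7 = 0.024 kg m⁻⁴
  143–154 m: Δρ/Δz = 0.454/11 = 0.041 kg m⁻⁴
  154–234 m: Δρ/Δz = 0.923/80 = 0.012 kg m⁻⁴
The largest gradient is in the 143–154 m interval — the pycnocline.

143–154 m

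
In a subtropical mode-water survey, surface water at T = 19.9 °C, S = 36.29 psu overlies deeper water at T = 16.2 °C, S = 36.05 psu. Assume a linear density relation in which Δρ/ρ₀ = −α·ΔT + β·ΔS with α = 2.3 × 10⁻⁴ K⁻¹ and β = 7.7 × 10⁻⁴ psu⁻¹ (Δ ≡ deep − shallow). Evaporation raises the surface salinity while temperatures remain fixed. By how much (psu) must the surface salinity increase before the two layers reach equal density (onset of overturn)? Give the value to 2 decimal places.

Neutral buoyancy requires −α(T_deep − T_surf) + β(S_deep − S_surf′) = 0.
S_surf′ = S_deep − (α/β)·ΔT = 36.05 − (2.3 × 10⁻⁴/7.7 × 10⁻⁴)·(-3.7) = 37.1552 psu.
Increase required: 37.1552 − 36.29 = 0.8652 psu.

0.87 psu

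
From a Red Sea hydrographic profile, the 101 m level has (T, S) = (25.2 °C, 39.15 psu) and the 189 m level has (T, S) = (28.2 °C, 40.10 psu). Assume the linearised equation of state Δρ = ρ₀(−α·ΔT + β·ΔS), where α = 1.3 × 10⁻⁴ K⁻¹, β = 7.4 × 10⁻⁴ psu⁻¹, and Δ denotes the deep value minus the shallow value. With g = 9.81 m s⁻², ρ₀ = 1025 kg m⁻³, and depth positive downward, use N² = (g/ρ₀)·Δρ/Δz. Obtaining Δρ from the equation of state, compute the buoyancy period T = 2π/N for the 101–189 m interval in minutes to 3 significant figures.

ΔT = +3.0 K, ΔS = +0.95 psu (deep − shallow).
Δρ/ρ₀ = −αΔT + βΔS = -3.90 × 10⁻⁴ + 7.03 × 10⁻⁴ = 3.13 × 10⁻⁴, so Δρ ≈ 0.3208 kg m⁻³.
N² = (g/ρ₀)·Δρ/Δz = g·(Δρ/ρ₀)/Δz = 9.81 × 3.13 × 10⁻⁴ / 88 = 3.4892 × 10⁻⁵ s⁻².
N = √(3.4892 × 10⁻⁵) = 5.9069 × 10⁻³ rad s⁻¹ → T = 2π/N = 1.0637 × 10³ s = 17.728 min ≈ 17.7 min.

17.7 min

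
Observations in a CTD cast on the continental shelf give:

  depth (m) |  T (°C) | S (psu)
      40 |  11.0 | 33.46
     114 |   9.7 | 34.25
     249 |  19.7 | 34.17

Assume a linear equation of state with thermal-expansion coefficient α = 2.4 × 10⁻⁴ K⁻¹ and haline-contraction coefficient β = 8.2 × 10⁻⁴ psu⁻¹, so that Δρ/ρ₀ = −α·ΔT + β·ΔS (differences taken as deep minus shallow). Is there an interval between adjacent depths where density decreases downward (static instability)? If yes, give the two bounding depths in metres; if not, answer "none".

Evaluate Δρ/ρ₀ = −αΔT + βΔS across each adjacent pair:
  40–114 m: −αΔT+βΔS = −(2.4 × 10⁻⁴)(-1.3)+(8.2 × 10⁻⁴)(+0.79) = 9.6 × 10⁻⁴ → stable
  114–249 m: −αΔT+βΔS = −(2.4 × 10⁻⁴)(+10.0)+(8.2 × 10⁻⁴)(-0.08) = -2.5 × 10⁻³ → UNSTABLE
The 114–249 m interval has Δρ < 0: lighter water underlies denser water.

114–249 m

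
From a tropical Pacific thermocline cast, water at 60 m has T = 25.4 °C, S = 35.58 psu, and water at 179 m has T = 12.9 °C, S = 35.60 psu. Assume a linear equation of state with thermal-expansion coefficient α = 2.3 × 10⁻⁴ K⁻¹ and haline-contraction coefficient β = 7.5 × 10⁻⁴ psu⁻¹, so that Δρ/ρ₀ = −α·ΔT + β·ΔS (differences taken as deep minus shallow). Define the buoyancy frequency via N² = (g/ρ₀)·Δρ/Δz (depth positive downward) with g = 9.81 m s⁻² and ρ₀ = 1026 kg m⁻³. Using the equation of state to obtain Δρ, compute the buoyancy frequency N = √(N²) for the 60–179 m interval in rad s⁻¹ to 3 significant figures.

0.0154 rad s⁻¹

ΔT = -12.5 K, ΔS = +0.02 psu (deep − shallow).
Δρ/ρ₀ = −αΔT + βΔS = 2.875 × 10⁻³ + 1.50 × 10⁻⁵ = 2.89 × 10⁻³, so Δρ ≈ 2.965 kg m⁻³.
N² = (g/ρ₀)·Δρ/Δz = g·(Δρ/ρ₀)/Δz = 9.81 × 2.89 × 10⁻³ / 119 = 2.3824 × 10⁻⁴ s⁻².
N = √(2.3824 × 10⁻⁴) = 0.015435 rad s⁻¹ ≈ 0.0154 rad s⁻¹.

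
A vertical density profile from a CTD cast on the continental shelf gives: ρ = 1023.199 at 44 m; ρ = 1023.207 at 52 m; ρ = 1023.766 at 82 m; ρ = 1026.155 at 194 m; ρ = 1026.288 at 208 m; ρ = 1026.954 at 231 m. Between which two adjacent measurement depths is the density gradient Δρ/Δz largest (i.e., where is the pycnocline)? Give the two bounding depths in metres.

Compute the density gradient over each adjacent pair:
  44–52 m: Δρ/Δz = 0.008/8 = 1.0 × 10⁻³ kg m⁻⁴
  52–82 m: Δρ/Δz = 0.559/30 = 0.019 kg m⁻⁴
  82–194 m: Δρ/Δz = 2.389/112 = 0.021 kg m⁻⁴
  194–208 m: Δρ/Δz = 0.133/14 = 9.5 × 10⁻³ kg m⁻⁴
  208–231 m: Δρ/Δz = 0.666/23 = 0.029 kg m⁻⁴
The largest gradient is in the 208–231 m interval — the pycnocline.

208–231 m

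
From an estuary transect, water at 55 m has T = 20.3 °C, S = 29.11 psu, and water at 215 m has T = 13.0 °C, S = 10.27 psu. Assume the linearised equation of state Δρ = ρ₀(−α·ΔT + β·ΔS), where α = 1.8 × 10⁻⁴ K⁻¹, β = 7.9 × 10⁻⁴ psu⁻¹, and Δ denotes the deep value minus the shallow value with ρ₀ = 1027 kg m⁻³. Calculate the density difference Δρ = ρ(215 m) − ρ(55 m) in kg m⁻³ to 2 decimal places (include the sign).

-13.94 kg m⁻³

ΔT = -7.3 K, ΔS = -18.84 psu (deep − shallow).
Δρ/ρ₀ = −(1.8 × 10⁻⁴)(-7.3) + (7.9 × 10⁻⁴)(-18.84) = -0.0135696.
Δρ = 1027 × (-0.0135696) = -13.94 kg m⁻³.
Negative Δρ: lighter below, statically unstable.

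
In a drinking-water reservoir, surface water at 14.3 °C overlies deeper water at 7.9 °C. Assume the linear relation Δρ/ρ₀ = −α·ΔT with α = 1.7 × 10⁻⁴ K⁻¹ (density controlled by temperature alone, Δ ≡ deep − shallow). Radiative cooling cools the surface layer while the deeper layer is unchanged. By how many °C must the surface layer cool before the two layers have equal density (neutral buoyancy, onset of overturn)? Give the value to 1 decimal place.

With temperature the only control, equal density requires T_surf′ = T_deep.
T_surf′ = 7.9 °C.
Cooling required: 14.3 − 7.9 = 6.4 °C.

6.4 °C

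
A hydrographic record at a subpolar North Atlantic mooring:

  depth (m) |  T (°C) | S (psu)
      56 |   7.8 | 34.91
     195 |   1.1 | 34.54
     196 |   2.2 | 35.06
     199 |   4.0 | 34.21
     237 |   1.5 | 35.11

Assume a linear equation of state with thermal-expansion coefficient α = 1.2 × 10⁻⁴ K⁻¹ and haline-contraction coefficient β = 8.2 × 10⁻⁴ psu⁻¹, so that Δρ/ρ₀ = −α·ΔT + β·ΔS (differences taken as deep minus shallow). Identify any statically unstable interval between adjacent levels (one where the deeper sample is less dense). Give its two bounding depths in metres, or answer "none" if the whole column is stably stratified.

Evaluate Δρ/ρ₀ = −αΔT + βΔS across each adjacent pair:
  56–195 m: −αΔT+βΔS = −(1.2 × 10⁻⁴)(-6.7)+(8.2 × 10⁻⁴)(-0.37) = 5.0 × 10⁻⁴ → stable
  195–196 m: −αΔT+βΔS = −(1.2 × 10⁻⁴)(+1.1)+(8.2 × 10⁻⁴)(+0.52) = 2.9 × 10⁻⁴ → stable
  196–199 m: −αΔT+βΔS = −(1.2 × 10⁻⁴)(+1.8)+(8.2 × 10⁻⁴)(-0.85) = -9.1 × 10⁻⁴ → UNSTABLE
  199–237 m: −αΔT+βΔS = −(1.2 × 10⁻⁴)(-2.5)+(8.2 × 10⁻⁴)(+0.90) = 1.0 × 10⁻³ → stable
The 196–199 m interval has Δρ < 0: lighter water underlies denser water.

196–199 m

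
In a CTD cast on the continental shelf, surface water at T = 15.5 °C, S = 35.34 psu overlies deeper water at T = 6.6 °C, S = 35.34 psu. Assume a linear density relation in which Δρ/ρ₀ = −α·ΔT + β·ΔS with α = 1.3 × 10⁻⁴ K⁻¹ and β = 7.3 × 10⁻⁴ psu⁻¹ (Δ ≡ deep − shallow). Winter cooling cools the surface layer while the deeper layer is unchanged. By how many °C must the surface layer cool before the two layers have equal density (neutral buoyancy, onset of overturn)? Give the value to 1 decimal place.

Neutral buoyancy requires Δρ = 0, i.e. −α(T_deep − T_surf′) + β(S_deep − S_surf) = 0.
T_surf′ = T_deep − (β/α)·ΔS = 6.6 − (7.3 × 10⁻⁴/1.3 × 10⁻⁴)·(+0.00) = 6.600 °C.
Cooling required: 15.5 − (6.600) = 8.900 °C.

8.9 °C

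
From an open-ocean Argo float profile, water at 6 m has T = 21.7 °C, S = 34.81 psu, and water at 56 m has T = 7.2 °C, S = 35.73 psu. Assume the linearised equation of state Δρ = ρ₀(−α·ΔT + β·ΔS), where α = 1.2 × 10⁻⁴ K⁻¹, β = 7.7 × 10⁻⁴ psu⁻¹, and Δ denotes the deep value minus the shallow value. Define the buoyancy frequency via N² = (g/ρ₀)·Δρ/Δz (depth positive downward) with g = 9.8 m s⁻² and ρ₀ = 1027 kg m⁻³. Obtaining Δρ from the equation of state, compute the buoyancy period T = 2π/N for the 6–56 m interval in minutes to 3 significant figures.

ΔT = -14.5 K, ΔS = +0.92 psu (deep − shallow).
Δρ/ρ₀ = −αΔT + βΔS = 1.74 × 10⁻³ + 7.084 × 10⁻⁴ = 2.4484 × 10⁻³, so Δρ ≈ 2.515 kg m⁻³.
N² = (g/ρ₀)·Δρ/Δz = g·(Δρ/ρ₀)/Δz = 9.8 × 2.4484 × 10⁻³ / 50 = 4.7989 × 10⁻⁴ s⁻².
N = √(4.7989 × 10⁻⁴) = 0.021906 rad s⁻¹ → T = 2π/N = 286.82 s = 4.7803 min ≈ 4.78 min.

4.78 min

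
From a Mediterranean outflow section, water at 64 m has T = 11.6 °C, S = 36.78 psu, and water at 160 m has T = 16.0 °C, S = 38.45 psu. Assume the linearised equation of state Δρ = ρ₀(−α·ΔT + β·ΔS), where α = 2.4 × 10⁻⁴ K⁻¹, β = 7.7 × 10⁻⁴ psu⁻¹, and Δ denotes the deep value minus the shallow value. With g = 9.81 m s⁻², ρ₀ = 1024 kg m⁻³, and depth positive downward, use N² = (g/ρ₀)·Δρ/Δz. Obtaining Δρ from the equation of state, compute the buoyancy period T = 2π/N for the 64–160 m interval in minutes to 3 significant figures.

21.6 min

ΔT = +4.4 K, ΔS = +1.67 psu (deep − shallow).
Δρ/ρ₀ = −αΔT + βΔS = -1.056 × 10⁻³ + 1.2859 × 10⁻³ = 2.299 × 10⁻⁴, so Δρ ≈ 0.2354 kg m⁻³.
N² = (g/ρ₀)·Δρ/Δz = g·(Δρ/ρ₀)/Δz = 9.81 × 2.299 × 10⁻⁴ / 96 = 2.3493 × 10⁻⁵ s⁻².
N = √(2.3493 × 10⁻⁵) = 4.8470 × 10⁻³ rad s⁻¹ → T = 2π/N = 1.2963 × 10³ s = 21.605 min ≈ 21.6 min.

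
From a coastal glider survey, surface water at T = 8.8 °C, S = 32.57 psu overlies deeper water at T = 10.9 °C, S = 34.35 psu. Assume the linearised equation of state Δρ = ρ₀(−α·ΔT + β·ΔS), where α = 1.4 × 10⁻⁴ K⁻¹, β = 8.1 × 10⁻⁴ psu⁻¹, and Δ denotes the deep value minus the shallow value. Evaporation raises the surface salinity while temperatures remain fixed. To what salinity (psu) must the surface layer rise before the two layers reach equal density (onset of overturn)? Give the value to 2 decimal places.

33.99 psu

Neutral buoyancy requires −α(T_deep − T_surf) + β(S_deep − S_surf′) = 0.
S_surf′ = S_deep − (α/β)·ΔT = 34.35 − (1.4 × 10⁻⁴/8.1 × 10⁻⁴)·(+2.1) = 33.9870 psu.
Increase required: 33.9870 − 32.57 = 1.4170 psu.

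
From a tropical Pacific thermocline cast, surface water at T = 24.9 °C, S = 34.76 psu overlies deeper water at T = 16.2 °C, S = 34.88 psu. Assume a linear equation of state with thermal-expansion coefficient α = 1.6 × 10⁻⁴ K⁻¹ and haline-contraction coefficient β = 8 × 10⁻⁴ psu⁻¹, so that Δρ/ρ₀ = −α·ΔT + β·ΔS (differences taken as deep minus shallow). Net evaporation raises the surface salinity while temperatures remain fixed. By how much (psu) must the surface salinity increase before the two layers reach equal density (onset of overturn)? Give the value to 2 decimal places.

Neutral buoyancy requires −α(T_deep − T_surf) + β(S_deep − S_surf′) = 0.
S_surf′ = S_deep − (α/β)·ΔT = 34.88 − (1.6 × 10⁻⁴/8 × 10⁻⁴)·(-8.7) = 36.6200 psu.
Increase required: 36.6200 − 34.76 = 1.8600 psu.

1.86 psu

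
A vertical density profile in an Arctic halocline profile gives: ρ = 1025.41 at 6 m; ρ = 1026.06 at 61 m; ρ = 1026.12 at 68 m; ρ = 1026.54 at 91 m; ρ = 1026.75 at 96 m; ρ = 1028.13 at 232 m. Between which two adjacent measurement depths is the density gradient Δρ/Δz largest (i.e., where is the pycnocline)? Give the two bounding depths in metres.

Compute the density gradient over each adjacent pair:
  6–61 m: Δρ/Δz = 0.65/55 = 0.012 kg m⁻⁴
  61–68 m: Δρ/Δz = 0.06/7 = 8.6 × 10⁻³ kg m⁻⁴
  68–91 m: Δρ/Δz = 0.42/23 = 0.018 kg m⁻⁴
  91–96 m: Δρ/Δz = 0.21/5 = 0.042 kg m⁻⁴
  96–232 m: Δρ/Δz = 1.38/136 = 0.010 kg m⁻⁴
The largest gradient is in the 91–96 m interval — the pycnocline.

91–96 m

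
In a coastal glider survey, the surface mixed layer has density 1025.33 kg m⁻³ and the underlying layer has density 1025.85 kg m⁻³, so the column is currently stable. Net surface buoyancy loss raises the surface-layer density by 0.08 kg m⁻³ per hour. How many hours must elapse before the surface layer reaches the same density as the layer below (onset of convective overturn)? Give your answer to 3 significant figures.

6.50 hours

Density deficit of the surface layer: 1025.85 − 1025.33 = 0.52 kg m⁻³.
Required change = 0.52 / 0.08 = 6.50 hours.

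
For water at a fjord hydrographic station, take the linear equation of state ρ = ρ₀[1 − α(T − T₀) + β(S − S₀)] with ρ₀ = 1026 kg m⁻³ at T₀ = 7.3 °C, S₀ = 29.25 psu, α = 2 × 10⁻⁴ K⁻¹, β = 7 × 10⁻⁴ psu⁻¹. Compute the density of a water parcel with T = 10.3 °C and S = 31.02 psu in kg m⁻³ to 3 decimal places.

1026.656 kg m⁻³

T − T₀ = +3.0 K, S − S₀ = +1.77 psu.
Bracket = 1 − α·(+3.0) + β·(+1.77) = 1 + (6.39 × 10⁻⁴) = 1.0006390.
ρ = 1026 × 1.0006390 = 1026.656 kg m⁻³.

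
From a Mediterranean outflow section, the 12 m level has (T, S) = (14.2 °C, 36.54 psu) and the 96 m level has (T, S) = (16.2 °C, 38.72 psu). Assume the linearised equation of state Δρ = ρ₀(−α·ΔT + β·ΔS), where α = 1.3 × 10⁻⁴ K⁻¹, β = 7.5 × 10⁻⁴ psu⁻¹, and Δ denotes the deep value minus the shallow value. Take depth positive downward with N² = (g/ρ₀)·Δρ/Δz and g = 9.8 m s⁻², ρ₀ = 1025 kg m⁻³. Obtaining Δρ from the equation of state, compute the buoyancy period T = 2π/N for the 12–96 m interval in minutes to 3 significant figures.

8.27 min

ΔT = +2.0 K, ΔS = +2.18 psu (deep − shallow).
Δρ/ρ₀ = −αΔT + βΔS = -2.60 × 10⁻⁴ + 1.635 × 10⁻³ = 1.375 × 10⁻³, so Δρ ≈ 1.409 kg m⁻³.
N² = (g/ρ₀)·Δρ/Δz = g·(Δρ/ρ₀)/Δz = 9.8 × 1.375 × 10⁻³ / 84 = 1.6042 × 10⁻⁴ s⁻².
N = √(1.6042 × 10⁻⁴) = 0.012666 rad s⁻¹ → T = 2π/N = 496.07 s = 8.2678 min ≈ 8.27 min.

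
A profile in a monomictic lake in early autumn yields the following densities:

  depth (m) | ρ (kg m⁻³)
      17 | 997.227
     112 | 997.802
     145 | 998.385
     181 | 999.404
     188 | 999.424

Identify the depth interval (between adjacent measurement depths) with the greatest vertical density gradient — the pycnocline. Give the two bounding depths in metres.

145–181 m

Compute the density gradient over each adjacent pair:
  17–112 m: Δρ/Δz = 0.575/95 = 6.1 × 10⁻³ kg m⁻⁴
  112–145 m: Δρ/Δz = 0.583/33 = 0.018 kg m⁻⁴
  145–181 m: Δρ/Δz = 1.019/36 = 0.028 kg m⁻⁴
  181–188 m: Δρ/Δz = 0.020/7 = 2.9 × 10⁻³ kg m⁻⁴
The largest gradient is in the 145–181 m interval — the pycnocline.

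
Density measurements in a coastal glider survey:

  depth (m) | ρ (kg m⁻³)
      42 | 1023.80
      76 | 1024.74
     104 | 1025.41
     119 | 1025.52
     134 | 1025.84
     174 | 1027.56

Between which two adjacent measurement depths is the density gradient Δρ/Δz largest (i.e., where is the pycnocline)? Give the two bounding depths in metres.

134–174 m

Compute the density gradient over each adjacent pair:
  42–76 m: Δρ/Δz = 0.94/34 = 0.028 kg m⁻⁴
  76–104 m: Δρ/Δz = 0.67/28 = 0.024 kg m⁻⁴
  104–119 m: Δρ/Δz = 0.11/15 = 7.3 × 10⁻³ kg m⁻⁴
  119–134 m: Δρ/Δz = 0.32/15 = 0.021 kg m⁻⁴
  134–174 m: Δρ/Δz = 1.72/40 = 0.043 kg m⁻⁴
The largest gradient is in the 134–174 m interval — the pycnocline.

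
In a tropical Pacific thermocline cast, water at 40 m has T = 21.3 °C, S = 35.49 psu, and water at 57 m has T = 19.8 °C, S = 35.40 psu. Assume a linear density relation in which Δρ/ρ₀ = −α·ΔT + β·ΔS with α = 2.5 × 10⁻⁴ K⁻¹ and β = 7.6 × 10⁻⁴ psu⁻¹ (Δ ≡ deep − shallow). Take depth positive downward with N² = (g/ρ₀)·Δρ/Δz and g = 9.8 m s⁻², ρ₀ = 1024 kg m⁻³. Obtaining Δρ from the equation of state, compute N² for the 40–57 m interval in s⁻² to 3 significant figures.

ΔT = -1.5 K, ΔS = -0.09 psu (deep − shallow).
Δρ/ρ₀ = −αΔT + βΔS = 3.75 × 10⁻⁴ − 6.84 × 10⁻⁵ = 3.066 × 10⁻⁴, so Δρ ≈ 0.3140 kg m⁻³.
N² = (g/ρ₀)·Δρ/Δz = g·(Δρ/ρ₀)/Δz = 9.8 × 3.066 × 10⁻⁴ / 17 = 1.7675 × 10⁻⁴ s⁻² ≈ 1.77 × 10⁻⁴ s⁻².

1.77 × 10⁻⁴ s⁻²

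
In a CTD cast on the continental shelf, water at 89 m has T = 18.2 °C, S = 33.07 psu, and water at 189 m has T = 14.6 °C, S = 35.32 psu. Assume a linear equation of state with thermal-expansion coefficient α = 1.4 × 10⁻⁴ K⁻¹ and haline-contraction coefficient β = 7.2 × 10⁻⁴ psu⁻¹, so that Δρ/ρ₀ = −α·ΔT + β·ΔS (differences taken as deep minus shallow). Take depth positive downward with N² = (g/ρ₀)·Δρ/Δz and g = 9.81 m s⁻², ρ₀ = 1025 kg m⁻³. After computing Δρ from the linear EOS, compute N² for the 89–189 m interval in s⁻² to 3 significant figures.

2.08 × 10⁻⁴ s⁻²

ΔT = -3.6 K, ΔS = +2.25 psu (deep − shallow).
Δρ/ρ₀ = −αΔT + βΔS = 5.04 × 10⁻⁴ + 1.62 × 10⁻³ = 2.124 × 10⁻³, so Δρ ≈ 2.177 kg m⁻³.
N² = (g/ρ₀)·Δρ/Δz = g·(Δρ/ρ₀)/Δz = 9.81 × 2.124 × 10⁻³ / 100 = 2.0836 × 10⁻⁴ s⁻² ≈ 2.08 × 10⁻⁴ s⁻².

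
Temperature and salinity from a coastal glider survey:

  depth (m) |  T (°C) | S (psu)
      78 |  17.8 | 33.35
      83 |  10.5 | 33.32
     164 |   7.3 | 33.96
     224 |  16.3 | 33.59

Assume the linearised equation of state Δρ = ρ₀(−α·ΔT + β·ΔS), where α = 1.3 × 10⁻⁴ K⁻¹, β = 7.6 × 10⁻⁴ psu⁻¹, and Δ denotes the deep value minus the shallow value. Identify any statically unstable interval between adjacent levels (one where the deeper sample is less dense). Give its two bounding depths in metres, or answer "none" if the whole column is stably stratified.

164–224 m

Evaluate Δρ/ρ₀ = −αΔT + βΔS across each adjacent pair:
  78–83 m: −αΔT+βΔS = −(1.3 × 10⁻⁴)(-7.3)+(7.6 × 10⁻⁴)(-0.03) = 9.3 × 10⁻⁴ → stable
  83–164 m: −αΔT+βΔS = −(1.3 × 10⁻⁴)(-3.2)+(7.6 × 10⁻⁴)(+0.64) = 9.0 × 10⁻⁴ → stable
  164–224 m: −αΔT+βΔS = −(1.3 × 10⁻⁴)(+9.0)+(7.6 × 10⁻⁴)(-0.37) = -1.5 × 10⁻³ → UNSTABLE
The 164–224 m interval has Δρ < 0: lighter water underlies denser water.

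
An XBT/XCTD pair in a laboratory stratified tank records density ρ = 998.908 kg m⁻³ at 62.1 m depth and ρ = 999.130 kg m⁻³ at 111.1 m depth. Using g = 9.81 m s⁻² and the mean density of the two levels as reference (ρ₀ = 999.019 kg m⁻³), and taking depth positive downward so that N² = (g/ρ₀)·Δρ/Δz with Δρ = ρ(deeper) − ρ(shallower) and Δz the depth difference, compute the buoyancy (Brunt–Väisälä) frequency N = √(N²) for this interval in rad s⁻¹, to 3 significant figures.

6.67 × 10⁻³ rad s⁻¹

Δρ = 999.130 − 998.908 = 0.222 kg m⁻³ over Δz = 111.1 − 62.1 = 49 m.
N² = (9.81/999.019) × (0.222/49) = 4.4489 × 10⁻⁵ s⁻².
N = √(4.4489 × 10⁻⁵) = 6.6700 × 10⁻³ rad s⁻¹ ≈ 6.67 × 10⁻³ rad s⁻¹.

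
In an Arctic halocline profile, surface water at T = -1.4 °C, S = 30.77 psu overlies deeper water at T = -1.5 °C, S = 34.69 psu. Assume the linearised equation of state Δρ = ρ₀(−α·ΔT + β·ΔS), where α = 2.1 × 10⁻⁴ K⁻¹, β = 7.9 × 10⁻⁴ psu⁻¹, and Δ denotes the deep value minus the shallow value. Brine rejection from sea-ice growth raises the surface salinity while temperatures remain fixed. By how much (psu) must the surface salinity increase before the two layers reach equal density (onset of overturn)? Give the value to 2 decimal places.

3.95 psu

Neutral buoyancy requires −α(T_deep − T_surf) + β(S_deep − S_surf′) = 0.
S_surf′ = S_deep − (α/β)·ΔT = 34.69 − (2.1 × 10⁻⁴/7.9 × 10⁻⁴)·(-0.1) = 34.7166 psu.
Increase required: 34.7166 − 30.77 = 3.9466 psu.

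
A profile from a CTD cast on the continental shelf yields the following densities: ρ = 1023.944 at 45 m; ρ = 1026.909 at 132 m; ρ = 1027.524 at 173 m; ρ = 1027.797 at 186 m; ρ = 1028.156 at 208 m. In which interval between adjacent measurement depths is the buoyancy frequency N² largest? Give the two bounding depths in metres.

Compute the density gradient over each adjacent pair:
  45–132 m: Δρ/Δz = 2.965/87 = 0.034 kg m⁻⁴
  132–173 m: Δρ/Δz = 0.615/41 = 0.015 kg m⁻⁴
  173–186 m: Δρ/Δz = 0.273/13 = 0.021 kg m⁻⁴
  186–208 m: Δρ/Δz = 0.359/22 = 0.016 kg m⁻⁴
The largest gradient is in the 45–132 m interval — the pycnocline.

45–132 m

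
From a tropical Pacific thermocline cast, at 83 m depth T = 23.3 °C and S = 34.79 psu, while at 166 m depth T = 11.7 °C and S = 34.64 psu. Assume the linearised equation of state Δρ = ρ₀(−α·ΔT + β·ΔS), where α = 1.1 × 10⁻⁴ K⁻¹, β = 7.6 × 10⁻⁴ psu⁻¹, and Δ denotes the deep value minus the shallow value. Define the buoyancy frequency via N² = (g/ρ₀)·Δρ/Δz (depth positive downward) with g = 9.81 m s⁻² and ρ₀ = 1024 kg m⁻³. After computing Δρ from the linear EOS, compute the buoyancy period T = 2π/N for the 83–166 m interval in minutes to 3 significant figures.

8.94 min

ΔT = -11.6 K, ΔS = -0.15 psu (deep − shallow).
Δρ/ρ₀ = −αΔT + βΔS = 1.276 × 10⁻³ − 1.14 × 10⁻⁴ = 1.162 × 10⁻³, so Δρ ≈ 1.190 kg m⁻³.
N² = (g/ρ₀)·Δρ/Δz = g·(Δρ/ρ₀)/Δz = 9.81 × 1.162 × 10⁻³ / 83 = 1.3734 × 10⁻⁴ s⁻².
N = √(1.3734 × 10⁻⁴) = 0.011719 rad s⁻¹ → T = 2π/N = 536.15 s = 8.9358 min ≈ 8.94 min.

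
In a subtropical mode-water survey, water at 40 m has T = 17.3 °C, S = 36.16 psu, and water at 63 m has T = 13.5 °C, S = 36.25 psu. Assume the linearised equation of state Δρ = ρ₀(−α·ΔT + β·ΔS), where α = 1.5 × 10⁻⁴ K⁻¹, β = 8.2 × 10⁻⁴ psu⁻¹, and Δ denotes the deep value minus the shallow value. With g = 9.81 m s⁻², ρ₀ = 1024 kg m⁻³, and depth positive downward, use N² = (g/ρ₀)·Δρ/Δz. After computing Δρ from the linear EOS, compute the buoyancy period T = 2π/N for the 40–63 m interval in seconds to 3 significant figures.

ΔT = -3.8 K, ΔS = +0.09 psu (deep − shallow).
Δρ/ρ₀ = −αΔT + βΔS = 5.70 × 10⁻⁴ + 7.38 × 10⁻⁵ = 6.438 × 10⁻⁴, so Δρ ≈ 0.6593 kg m⁻³.
N² = (g/ρ₀)·Δρ/Δz = g·(Δρ/ρ₀)/Δz = 9.81 × 6.438 × 10⁻⁴ / 23 = 2.7459 × 10⁻⁴ s⁻².
N = √(2.7459 × 10⁻⁴) = 0.016571 rad s⁻¹ → T = 2π/N = 379.17 s ≈ 379 s.

379 s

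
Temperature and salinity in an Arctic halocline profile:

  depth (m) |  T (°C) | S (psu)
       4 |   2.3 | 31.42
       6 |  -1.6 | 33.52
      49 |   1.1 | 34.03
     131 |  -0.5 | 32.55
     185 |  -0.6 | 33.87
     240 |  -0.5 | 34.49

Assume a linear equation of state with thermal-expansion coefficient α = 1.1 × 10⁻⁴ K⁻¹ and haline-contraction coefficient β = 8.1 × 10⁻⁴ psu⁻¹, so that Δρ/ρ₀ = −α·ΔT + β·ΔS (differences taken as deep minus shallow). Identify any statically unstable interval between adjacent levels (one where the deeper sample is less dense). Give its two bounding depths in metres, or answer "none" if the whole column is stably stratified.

Evaluate Δρ/ρ₀ = −αΔT + βΔS across each adjacent pair:
  4–6 m: −αΔT+βΔS = −(1.1 × 10⁻⁴)(-3.9)+(8.1 × 10⁻⁴)(+2.10) = 2.1 × 10⁻³ → stable
  6–49 m: −αΔT+βΔS = −(1.1 × 10⁻⁴)(+2.7)+(8.1 × 10⁻⁴)(+0.51) = 1.2 × 10⁻⁴ → stable
  49–131 m: −αΔT+βΔS = −(1.1 × 10⁻⁴)(-1.6)+(8.1 × 10⁻⁴)(-1.48) = -1.0 × 10⁻³ → UNSTABLE
  131–185 m: −αΔT+βΔS = −(1.1 × 10⁻⁴)(-0.1)+(8.1 × 10⁻⁴)(+1.32) = 1.1 × 10⁻³ → stable
  185–240 m: −αΔT+βΔS = −(1.1 × 10⁻⁴)(+0.1)+(8.1 × 10⁻⁴)(+0.62) = 4.9 × 10⁻⁴ → stable
The 49–131 m interval has Δρ < 0: lighter water underlies denser water.

49–131 m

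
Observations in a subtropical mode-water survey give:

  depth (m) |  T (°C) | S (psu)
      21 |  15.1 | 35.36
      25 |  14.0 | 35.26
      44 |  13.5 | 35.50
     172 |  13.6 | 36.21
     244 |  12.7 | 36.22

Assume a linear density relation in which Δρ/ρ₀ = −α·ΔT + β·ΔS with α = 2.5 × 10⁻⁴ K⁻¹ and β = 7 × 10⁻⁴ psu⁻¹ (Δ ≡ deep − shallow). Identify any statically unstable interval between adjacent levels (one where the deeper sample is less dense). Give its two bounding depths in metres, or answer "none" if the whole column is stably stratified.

Evaluate Δρ/ρ₀ = −αΔT + βΔS across each adjacent pair:
  21–25 m: −αΔT+βΔS = −(2.5 × 10⁻⁴)(-1.1)+(7 × 10⁻⁴)(-0.10) = 2.0 × 10⁻⁴ → stable
  25–44 m: −αΔT+βΔS = −(2.5 × 10⁻⁴)(-0.5)+(7 × 10⁻⁴)(+0.24) = 2.9 × 10⁻⁴ → stable
  44–172 m: −αΔT+βΔS = −(2.5 × 10⁻⁴)(+0.1)+(7 × 10⁻⁴)(+0.71) = 4.7 × 10⁻⁴ → stable
  172–244 m: −αΔT+βΔS = −(2.5 × 10⁻⁴)(-0.9)+(7 × 10⁻⁴)(+0.01) = 2.3 × 10⁻⁴ → stable
Every interval has Δρ > 0: the column is stably stratified throughout.

none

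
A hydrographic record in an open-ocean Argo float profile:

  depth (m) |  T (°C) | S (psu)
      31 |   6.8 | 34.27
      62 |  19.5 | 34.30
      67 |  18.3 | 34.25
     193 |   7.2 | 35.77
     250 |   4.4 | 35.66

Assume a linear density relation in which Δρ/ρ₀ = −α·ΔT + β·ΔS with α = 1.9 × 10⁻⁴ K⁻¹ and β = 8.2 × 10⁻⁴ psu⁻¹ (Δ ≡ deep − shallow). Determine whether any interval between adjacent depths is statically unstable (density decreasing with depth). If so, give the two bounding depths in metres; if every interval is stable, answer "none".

31–62 m

Evaluate Δρ/ρ₀ = −αΔT + βΔS across each adjacent pair:
  31–62 m: −αΔT+βΔS = −(1.9 × 10⁻⁴)(+12.7)+(8.2 × 10⁻⁴)(+0.03) = -2.4 × 10⁻³ → UNSTABLE
  62–67 m: −αΔT+βΔS = −(1.9 × 10⁻⁴)(-1.2)+(8.2 × 10⁻⁴)(-0.05) = 1.9 × 10⁻⁴ → stable
  67–193 m: −αΔT+βΔS = −(1.9 × 10⁻⁴)(-11.1)+(8.2 × 10⁻⁴)(+1.52) = 3.4 × 10⁻³ → stable
  193–250 m: −αΔT+βΔS = −(1.9 × 10⁻⁴)(-2.8)+(8.2 × 10⁻⁴)(-0.11) = 4.4 × 10⁻⁴ → stable
The 31–62 m interval has Δρ < 0: lighter water underlies denser water.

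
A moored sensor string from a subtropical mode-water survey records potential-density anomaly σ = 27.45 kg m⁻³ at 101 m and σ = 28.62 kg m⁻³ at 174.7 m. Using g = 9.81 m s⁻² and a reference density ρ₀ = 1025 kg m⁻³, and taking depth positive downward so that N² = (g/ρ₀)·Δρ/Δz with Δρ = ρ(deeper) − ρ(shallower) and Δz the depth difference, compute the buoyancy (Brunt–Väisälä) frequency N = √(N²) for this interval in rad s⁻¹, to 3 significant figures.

Δρ = 1028.62 − 1027.45 = 1.17 kg m⁻³ over Δz = 174.7 − 101 = 73.7 m.
N² = (9.81/1025) × (1.17/73.7) = 1.5194 × 10⁻⁴ s⁻².
N = √(1.5194 × 10⁻⁴) = 0.012326 rad s⁻¹ ≈ 0.0123 rad s⁻¹.

0.0123 rad s⁻¹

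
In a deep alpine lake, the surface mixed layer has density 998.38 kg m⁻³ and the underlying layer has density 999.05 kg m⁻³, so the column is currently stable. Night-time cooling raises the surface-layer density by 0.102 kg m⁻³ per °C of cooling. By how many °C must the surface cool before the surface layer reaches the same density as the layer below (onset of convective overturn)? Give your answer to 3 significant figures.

Density deficit of the surface layer: 999.05 − 998.38 = 0.67 kg m⁻³.
Required change = 0.67 / 0.102 = 6.57 °C.

6.57 °C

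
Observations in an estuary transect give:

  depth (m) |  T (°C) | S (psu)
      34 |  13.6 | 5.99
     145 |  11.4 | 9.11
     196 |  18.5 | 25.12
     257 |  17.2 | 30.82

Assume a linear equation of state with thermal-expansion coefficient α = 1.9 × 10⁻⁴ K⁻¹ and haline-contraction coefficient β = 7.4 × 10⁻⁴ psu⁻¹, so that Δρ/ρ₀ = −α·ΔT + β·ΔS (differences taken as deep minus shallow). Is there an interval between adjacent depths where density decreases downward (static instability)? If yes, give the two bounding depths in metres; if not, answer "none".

Evaluate Δρ/ρ₀ = −αΔT + βΔS across each adjacent pair:
  34–145 m: −αΔT+βΔS = −(1.9 × 10⁻⁴)(-2.2)+(7.4 × 10⁻⁴)(+3.12) = 2.7 × 10⁻³ → stable
  145–196 m: −αΔT+βΔS = −(1.9 × 10⁻⁴)(+7.1)+(7.4 × 10⁻⁴)(+16.01) = 0.010 → stable
  196–257 m: −αΔT+βΔS = −(1.9 × 10⁻⁴)(-1.3)+(7.4 × 10⁻⁴)(+5.70) = 4.5 × 10⁻³ → stable
Every interval has Δρ > 0: the column is stably stratified throughout.

none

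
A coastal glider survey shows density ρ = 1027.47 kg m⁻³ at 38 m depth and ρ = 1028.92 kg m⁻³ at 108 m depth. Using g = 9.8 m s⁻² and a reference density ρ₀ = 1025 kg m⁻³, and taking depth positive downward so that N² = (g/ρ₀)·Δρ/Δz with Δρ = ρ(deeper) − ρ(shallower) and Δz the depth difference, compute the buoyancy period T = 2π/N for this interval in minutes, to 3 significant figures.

Δρ = 1028.92 − 1027.47 = 1.45 kg m⁻³ over Δz = 108 − 38 = 70 m.
N² = (9.8/1025) × (1.45/70) = 1.9805 × 10⁻⁴ s⁻².
N = √(1.9805 × 10⁻⁴) = 0.014073 rad s⁻¹, so T = 2π/N = 446.47 s = 7.4412 min ≈ 7.44 min.

7.44 min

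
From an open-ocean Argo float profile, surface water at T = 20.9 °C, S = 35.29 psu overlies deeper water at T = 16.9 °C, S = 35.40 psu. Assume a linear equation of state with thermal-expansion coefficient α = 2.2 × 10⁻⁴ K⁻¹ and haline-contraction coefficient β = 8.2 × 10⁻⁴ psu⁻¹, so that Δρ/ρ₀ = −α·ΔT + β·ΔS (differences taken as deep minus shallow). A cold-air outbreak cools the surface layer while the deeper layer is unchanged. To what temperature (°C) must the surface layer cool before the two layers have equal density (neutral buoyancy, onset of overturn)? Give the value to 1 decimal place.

16.5 °C

Neutral buoyancy requires Δρ = 0, i.e. −α(T_deep − T_surf′) + β(S_deep − S_surf) = 0.
T_surf′ = T_deep − (β/α)·ΔS = 16.9 − (8.2 × 10⁻⁴/2.2 × 10⁻⁴)·(+0.11) = 16.490 °C.
Cooling required: 20.9 − (16.490) = 4.410 °C.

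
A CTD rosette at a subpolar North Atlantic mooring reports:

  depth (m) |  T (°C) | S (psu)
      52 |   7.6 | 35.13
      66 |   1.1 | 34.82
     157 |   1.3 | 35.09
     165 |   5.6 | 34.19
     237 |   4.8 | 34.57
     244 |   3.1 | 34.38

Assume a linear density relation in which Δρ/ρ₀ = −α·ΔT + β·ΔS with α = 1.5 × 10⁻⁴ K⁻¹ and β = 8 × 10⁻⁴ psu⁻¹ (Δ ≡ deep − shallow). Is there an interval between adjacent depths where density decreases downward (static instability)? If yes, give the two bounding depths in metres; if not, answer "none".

Evaluate Δρ/ρ₀ = −αΔT + βΔS across each adjacent pair:
  52–66 m: −αΔT+βΔS = −(1.5 × 10⁻⁴)(-6.5)+(8 × 10⁻⁴)(-0.31) = 7.3 × 10⁻⁴ → stable
  66–157 m: −αΔT+βΔS = −(1.5 × 10⁻⁴)(+0.2)+(8 × 10⁻⁴)(+0.27) = 1.9 × 10⁻⁴ → stable
  157–165 m: −αΔT+βΔS = −(1.5 × 10⁻⁴)(+4.3)+(8 × 10⁻⁴)(-0.90) = -1.4 × 10⁻³ → UNSTABLE
  165–237 m: −αΔT+βΔS = −(1.5 × 10⁻⁴)(-0.8)+(8 × 10⁻⁴)(+0.38) = 4.2 × 10⁻⁴ → stable
  237–244 m: −αΔT+βΔS = −(1.5 × 10⁻⁴)(-1.7)+(8 × 10⁻⁴)(-0.19) = 1.0 × 10⁻⁴ → stable
The 157–165 m interval has Δρ < 0: lighter water underlies denser water.

157–165 m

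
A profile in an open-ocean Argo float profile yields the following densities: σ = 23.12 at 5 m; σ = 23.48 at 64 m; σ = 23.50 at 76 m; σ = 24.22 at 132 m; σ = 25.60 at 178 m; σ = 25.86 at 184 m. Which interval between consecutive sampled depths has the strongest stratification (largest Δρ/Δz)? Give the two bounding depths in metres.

Compute the density gradient over each adjacent pair:
  5–64 m: Δρ/Δz = 0.36/59 = 6.1 × 10⁻³ kg m⁻⁴
  64–76 m: Δρ/Δz = 0.02/12 = 1.7 × 10⁻³ kg m⁻⁴
  76–132 m: Δρ/Δz = 0.72/56 = 0.013 kg m⁻⁴
  132–178 m: Δρ/Δz = 1.38/46 = 0.030 kg m⁻⁴
  178–184 m: Δρ/Δz = 0.26/6 = 0.043 kg m⁻⁴
The largest gradient is in the 178–184 m interval — the pycnocline.

178–184 m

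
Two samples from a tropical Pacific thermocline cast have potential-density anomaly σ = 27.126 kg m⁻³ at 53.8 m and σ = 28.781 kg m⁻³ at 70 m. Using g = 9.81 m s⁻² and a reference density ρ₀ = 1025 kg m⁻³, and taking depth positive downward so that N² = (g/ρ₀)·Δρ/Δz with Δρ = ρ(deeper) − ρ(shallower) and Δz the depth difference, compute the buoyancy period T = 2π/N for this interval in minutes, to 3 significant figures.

Δρ = 1028.781 − 1027.126 = 1.655 kg m⁻³ over Δz = 70 − 53.8 = 16.2 m.
N² = (9.81/1025) × (1.655/16.2) = 9.7775 × 10⁻⁴ s⁻².
N = √(9.7775 × 10⁻⁴) = 0.031269 rad s⁻¹, so T = 2π/N = 200.94 s = 3.3490 min ≈ 3.35 min.

3.35 min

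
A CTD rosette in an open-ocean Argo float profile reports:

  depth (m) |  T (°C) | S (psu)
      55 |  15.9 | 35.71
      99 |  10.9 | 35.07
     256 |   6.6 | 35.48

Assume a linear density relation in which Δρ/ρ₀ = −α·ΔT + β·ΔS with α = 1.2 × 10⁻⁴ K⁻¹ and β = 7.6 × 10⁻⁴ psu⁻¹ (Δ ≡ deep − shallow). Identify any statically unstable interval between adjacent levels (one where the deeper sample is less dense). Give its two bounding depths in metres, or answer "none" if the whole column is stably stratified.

none

Evaluate Δρ/ρ₀ = −αΔT + βΔS across each adjacent pair:
  55–99 m: −αΔT+βΔS = −(1.2 × 10⁻⁴)(-5.0)+(7.6 × 10⁻⁴)(-0.64) = 1.1 × 10⁻⁴ → stable
  99–256 m: −αΔT+βΔS = −(1.2 × 10⁻⁴)(-4.3)+(7.6 × 10⁻⁴)(+0.41) = 8.3 × 10⁻⁴ → stable
Every interval has Δρ > 0: the column is stably stratified throughout.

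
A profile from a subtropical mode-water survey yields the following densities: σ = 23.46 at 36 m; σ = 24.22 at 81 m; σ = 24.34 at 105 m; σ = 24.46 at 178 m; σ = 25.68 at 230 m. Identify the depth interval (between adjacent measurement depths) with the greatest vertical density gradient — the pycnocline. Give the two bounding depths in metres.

178–230 m

Compute the density gradient over each adjacent pair:
  36–81 m: Δρ/Δz = 0.76/45 = 0.017 kg m⁻⁴
  81–105 m: Δρ/Δz = 0.12/24 = 5.0 × 10⁻³ kg m⁻⁴
  105–178 m: Δρ/Δz = 0.12/73 = 1.6 × 10⁻³ kg m⁻⁴
  178–230 m: Δρ/Δz = 1.22/52 = 0.023 kg m⁻⁴
The largest gradient is in the 178–230 m interval — the pycnocline.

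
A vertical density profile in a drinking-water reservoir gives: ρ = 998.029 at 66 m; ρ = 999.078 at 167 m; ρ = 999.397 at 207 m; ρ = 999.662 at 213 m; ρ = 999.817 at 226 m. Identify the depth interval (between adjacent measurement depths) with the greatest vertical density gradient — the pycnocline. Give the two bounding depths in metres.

207–213 m

Compute the density gradient over each adjacent pair:
  66–167 m: Δρ/Δz = 1.049/101 = 0.010 kg m⁻⁴
  167–207 m: Δρ/Δz = 0.319/40 = 8.0 × 10⁻³ kg m⁻⁴
  207–213 m: Δρ/Δz = 0.265/6 = 0.044 kg m⁻⁴
  213–226 m: Δρ/Δz = 0.155/13 = 0.012 kg m⁻⁴
The largest gradient is in the 207–213 m interval — the pycnocline.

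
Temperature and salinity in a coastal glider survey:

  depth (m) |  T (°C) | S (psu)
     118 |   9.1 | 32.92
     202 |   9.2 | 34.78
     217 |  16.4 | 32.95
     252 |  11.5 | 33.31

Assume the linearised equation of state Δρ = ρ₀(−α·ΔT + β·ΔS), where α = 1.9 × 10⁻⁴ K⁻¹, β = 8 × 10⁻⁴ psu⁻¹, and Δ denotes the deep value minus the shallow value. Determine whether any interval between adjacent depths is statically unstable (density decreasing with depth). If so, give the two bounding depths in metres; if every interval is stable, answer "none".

Evaluate Δρ/ρ₀ = −αΔT + βΔS across each adjacent pair:
  118–202 m: −αΔT+βΔS = −(1.9 × 10⁻⁴)(+0.1)+(8 × 10⁻⁴)(+1.86) = 1.5 × 10⁻³ → stable
  202–217 m: −αΔT+βΔS = −(1.9 × 10⁻⁴)(+7.2)+(8 × 10⁻⁴)(-1.83) = -2.8 × 10⁻³ → UNSTABLE
  217–252 m: −αΔT+βΔS = −(1.9 × 10⁻⁴)(-4.9)+(8 × 10⁻⁴)(+0.36) = 1.2 × 10⁻³ → stable
The 202–217 m interval has Δρ < 0: lighter water underlies denser water.

202–217 m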